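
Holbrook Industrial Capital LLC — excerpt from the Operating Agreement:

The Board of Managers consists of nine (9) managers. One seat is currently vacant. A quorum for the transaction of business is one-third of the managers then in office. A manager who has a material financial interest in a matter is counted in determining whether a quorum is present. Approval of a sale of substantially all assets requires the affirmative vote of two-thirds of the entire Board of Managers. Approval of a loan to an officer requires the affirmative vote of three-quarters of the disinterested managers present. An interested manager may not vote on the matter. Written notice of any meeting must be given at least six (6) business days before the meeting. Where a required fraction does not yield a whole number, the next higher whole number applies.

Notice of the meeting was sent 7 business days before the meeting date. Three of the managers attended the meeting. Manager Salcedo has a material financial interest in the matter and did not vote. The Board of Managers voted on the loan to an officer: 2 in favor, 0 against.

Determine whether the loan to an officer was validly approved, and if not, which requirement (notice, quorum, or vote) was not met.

Valid — all requirements satisfied.

Notice: 7 business days given; 6 required (7 ≥ 6). Satisfied.
Quorum: 3 present (interested managers count toward quorum); quorum is 3. Satisfied.
Vote: the loan to an officer requires three-fourths of the disinterested managers present (3 − 1 = 2). 3/4 of 2 = 1.50, rounded up to 2, so 2 affirmative votes are needed; 2 voted in favor. Satisfied.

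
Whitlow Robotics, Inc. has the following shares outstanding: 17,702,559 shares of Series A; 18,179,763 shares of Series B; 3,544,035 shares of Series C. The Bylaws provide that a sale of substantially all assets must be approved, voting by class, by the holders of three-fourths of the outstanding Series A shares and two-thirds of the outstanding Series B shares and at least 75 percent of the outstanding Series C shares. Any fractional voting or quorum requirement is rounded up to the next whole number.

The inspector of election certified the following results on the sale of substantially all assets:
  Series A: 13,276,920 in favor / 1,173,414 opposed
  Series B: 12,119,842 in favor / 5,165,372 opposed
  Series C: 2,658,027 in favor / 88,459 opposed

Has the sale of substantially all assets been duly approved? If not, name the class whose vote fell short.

Series A: 3/4 of 17702559 = 13276919.25, rounded up to 13276920; 13,276,920 required, 13,276,920 in favor — approved.
Series B: 2/3 of 18179763 = 12119842; 12,119,842 required, 12,119,842 in favor — approved.
Series C: 3/4 of 3544035 = 2658026.25, rounded up to 2658027; 2,658,027 required, 2,658,027 in favor — approved.

Approved — every class gave the required vote.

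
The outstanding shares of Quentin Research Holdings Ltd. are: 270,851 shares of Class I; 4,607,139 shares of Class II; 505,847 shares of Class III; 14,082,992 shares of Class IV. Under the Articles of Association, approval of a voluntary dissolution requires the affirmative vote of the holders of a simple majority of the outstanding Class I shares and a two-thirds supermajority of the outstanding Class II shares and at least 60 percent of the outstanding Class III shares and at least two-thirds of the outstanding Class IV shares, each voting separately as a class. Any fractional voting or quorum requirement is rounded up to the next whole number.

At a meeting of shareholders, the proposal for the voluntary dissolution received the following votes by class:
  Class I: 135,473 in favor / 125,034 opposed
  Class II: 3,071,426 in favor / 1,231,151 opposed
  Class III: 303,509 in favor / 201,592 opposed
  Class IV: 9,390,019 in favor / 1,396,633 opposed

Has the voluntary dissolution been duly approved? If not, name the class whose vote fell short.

Approved — every class gave the required vote.

Class I: a majority of 270851 is 135426; 135,426 required, 135,473 in favor — approved.
Class II: 2/3 of 4607139 = 3071426; 3,071,426 required, 3,071,426 in favor — approved.
Class III: 3/5 of 505847 = 303508.20, rounded up to 303509; 303,509 required, 303,509 in favor — approved.
Class IV: 2/3 of 14082992 = 9388661.33, rounded up to 9388662; 9,388,662 required, 9,390,019 in favor — approved.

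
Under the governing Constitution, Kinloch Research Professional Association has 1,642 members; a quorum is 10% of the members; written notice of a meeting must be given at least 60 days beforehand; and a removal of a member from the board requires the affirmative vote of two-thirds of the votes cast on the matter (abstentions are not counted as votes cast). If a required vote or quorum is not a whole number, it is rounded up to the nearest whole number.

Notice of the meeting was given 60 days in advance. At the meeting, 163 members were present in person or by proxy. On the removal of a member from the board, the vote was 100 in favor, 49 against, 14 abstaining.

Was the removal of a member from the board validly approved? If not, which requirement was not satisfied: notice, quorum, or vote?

Notice: 60 days given; 60 required. Satisfied.
Quorum: 10% of 1,642 = 164.20, rounded up to 165; 163 present. Not satisfied.
Vote: requires two-thirds of the votes cast (163 − 14 abstaining = 149); 2/3 of 149 = 99.33, rounded up to 100, so 100 needed; 100 in favor. Satisfied.

Invalid — quorum requirement not satisfied.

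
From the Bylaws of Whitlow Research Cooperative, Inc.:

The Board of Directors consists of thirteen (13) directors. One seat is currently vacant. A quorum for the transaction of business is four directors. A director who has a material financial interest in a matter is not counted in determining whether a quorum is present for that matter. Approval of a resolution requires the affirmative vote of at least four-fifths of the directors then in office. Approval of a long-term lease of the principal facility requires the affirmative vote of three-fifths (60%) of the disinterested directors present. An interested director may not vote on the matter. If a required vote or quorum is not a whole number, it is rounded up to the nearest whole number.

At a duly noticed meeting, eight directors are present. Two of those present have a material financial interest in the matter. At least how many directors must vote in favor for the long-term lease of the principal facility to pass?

4

The long-term lease of the principal facility requires three-fifths of the disinterested directors present (8 − 2 = 6).
3/5 of 6 = 3.60, rounded up to 4.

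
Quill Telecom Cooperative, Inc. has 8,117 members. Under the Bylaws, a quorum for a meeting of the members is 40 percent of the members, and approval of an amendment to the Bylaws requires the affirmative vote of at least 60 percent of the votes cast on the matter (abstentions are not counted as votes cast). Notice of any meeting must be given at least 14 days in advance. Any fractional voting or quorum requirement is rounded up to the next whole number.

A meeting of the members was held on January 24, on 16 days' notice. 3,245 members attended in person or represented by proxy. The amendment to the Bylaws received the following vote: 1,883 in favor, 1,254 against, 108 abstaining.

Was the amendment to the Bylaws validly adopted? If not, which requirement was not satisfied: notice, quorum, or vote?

Invalid — quorum requirement not satisfied.

Notice: 16 days given; 14 required. Satisfied.
Quorum: 40% of 8,117 = 3,246.80, rounded up to 3,247; 3,245 present. Not satisfied.
Vote: requires three-fifths of the votes cast (3,245 − 108 abstaining = 3,137); 3/5 of 3137 = 1882.20, rounded up to 1883, so 1,883 needed; 1,883 in favor. Satisfied.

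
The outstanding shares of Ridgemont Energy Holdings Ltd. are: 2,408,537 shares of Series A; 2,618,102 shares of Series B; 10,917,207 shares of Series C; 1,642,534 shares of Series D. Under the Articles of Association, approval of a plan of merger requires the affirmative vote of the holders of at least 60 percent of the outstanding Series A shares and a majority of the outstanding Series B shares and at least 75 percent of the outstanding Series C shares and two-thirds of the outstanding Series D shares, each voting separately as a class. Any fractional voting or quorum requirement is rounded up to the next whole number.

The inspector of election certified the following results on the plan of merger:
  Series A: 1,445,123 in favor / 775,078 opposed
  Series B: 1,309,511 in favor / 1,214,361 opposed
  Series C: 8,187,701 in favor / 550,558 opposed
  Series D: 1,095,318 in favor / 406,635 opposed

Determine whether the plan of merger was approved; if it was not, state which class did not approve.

Not approved — the Series C shares did not give the required vote.

Series A: 3/5 of 2408537 = 1445122.20, rounded up to 1445123; 1,445,123 required, 1,445,123 in favor — approved.
Series B: a majority of 2618102 is 1309052; 1,309,052 required, 1,309,511 in favor — approved.
Series C: 3/4 of 10917207 = 8187905.25, rounded up to 8187906; 8,187,906 required, 8,187,701 in favor — not approved.
Series D: 2/3 of 1642534 = 1095022.67, rounded up to 1095023; 1,095,023 required, 1,095,318 in favor — approved.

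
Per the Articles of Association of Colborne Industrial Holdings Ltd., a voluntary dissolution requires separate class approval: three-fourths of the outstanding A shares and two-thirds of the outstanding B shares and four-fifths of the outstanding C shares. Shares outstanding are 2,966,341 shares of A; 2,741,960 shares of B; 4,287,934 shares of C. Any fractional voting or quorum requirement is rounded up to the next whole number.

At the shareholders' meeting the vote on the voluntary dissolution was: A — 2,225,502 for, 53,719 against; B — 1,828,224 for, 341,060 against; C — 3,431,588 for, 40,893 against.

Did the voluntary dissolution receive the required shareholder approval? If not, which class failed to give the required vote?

A: 3/4 of 2966341 = 2224755.75, rounded up to 2224756; 2,224,756 required, 2,225,502 in favor — approved.
B: 2/3 of 2741960 = 1827973.33, rounded up to 1827974; 1,827,974 required, 1,828,224 in favor — approved.
C: 4/5 of 4287934 = 3430347.20, rounded up to 3430348; 3,430,348 required, 3,431,588 in favor — approved.

Approved — every class gave the required vote.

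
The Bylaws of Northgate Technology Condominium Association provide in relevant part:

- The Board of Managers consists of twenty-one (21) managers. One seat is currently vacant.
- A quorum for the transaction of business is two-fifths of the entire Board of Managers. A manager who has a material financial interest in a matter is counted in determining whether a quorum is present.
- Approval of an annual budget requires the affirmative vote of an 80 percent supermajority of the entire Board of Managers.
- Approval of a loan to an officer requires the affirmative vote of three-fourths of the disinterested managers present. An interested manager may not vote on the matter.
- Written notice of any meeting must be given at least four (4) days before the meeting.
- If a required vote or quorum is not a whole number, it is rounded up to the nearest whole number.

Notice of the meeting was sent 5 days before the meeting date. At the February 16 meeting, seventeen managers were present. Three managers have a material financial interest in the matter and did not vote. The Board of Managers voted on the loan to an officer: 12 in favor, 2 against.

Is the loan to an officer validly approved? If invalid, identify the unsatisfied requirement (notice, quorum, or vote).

Valid — all requirements satisfied.

Notice: 5 days given; 4 required (5 ≥ 4). Satisfied.
Quorum: 17 present (interested managers count toward quorum); quorum is 9. Satisfied.
Vote: the loan to an officer requires three-fourths of the disinterested managers present (17 − 3 = 14). 3/4 of 14 = 10.50, rounded up to 11, so 11 affirmative votes are needed; 12 voted in favor. Satisfied.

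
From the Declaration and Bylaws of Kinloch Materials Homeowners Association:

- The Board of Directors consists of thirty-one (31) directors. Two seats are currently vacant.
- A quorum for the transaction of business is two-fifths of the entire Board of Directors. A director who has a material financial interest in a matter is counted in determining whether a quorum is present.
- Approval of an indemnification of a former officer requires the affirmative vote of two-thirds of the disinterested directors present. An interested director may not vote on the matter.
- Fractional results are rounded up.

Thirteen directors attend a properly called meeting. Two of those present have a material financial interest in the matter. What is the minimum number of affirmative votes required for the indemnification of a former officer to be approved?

The indemnification of a former officer requires two-thirds of the disinterested directors present (13 − 2 = 11).
2/3 of 11 = 7.33, rounded up to 8.

8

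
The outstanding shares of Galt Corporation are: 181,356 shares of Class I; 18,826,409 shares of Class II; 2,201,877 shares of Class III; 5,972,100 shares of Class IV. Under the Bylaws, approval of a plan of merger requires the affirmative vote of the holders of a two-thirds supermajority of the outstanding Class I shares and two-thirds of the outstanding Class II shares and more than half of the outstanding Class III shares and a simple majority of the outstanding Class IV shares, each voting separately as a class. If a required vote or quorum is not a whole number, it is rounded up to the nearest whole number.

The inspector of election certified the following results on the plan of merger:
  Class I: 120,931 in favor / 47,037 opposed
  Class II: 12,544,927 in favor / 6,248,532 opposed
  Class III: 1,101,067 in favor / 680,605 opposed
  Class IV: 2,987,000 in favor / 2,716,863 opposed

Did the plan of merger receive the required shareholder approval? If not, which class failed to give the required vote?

Not approved — the Class II shares did not give the required vote.

Class I: 2/3 of 181356 = 120904; 120,904 required, 120,931 in favor — approved.
Class II: 2/3 of 18826409 = 12550939.33, rounded up to 12550940; 12,550,940 required, 12,544,927 in favor — not approved.
Class III: a majority of 2201877 is 1100939; 1,100,939 required, 1,101,067 in favor — approved.
Class IV: a majority of 5972100 is 2986051; 2,986,051 required, 2,987,000 in favor — approved.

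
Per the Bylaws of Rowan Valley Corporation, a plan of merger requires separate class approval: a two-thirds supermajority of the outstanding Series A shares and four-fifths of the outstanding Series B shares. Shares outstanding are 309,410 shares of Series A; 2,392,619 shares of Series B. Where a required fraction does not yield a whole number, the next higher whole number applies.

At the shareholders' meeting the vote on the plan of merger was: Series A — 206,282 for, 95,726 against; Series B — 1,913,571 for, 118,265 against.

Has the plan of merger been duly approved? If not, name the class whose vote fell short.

Series A: 2/3 of 309410 = 206273.33, rounded up to 206274; 206,274 required, 206,282 in favor — approved.
Series B: 4/5 of 2392619 = 1914095.20, rounded up to 1914096; 1,914,096 required, 1,913,571 in favor — not approved.

Not approved — the Series B shares did not give the required vote.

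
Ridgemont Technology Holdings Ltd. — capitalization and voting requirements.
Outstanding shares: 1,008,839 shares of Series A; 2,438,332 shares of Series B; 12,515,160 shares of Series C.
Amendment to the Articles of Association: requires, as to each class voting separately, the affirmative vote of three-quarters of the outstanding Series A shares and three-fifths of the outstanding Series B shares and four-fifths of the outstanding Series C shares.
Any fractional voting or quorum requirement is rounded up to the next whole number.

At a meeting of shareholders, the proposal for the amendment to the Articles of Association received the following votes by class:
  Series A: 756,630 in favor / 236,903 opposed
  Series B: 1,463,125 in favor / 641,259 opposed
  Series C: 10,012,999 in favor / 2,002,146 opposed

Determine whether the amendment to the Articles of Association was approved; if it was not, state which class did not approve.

Series A: 3/4 of 1008839 = 756629.25, rounded up to 756630; 756,630 required, 756,630 in favor — approved.
Series B: 3/5 of 2438332 = 1462999.20, rounded up to 1463000; 1,463,000 required, 1,463,125 in favor — approved.
Series C: 4/5 of 12515160 = 10012128; 10,012,128 required, 10,012,999 in favor — approved.

Approved — every class gave the required vote.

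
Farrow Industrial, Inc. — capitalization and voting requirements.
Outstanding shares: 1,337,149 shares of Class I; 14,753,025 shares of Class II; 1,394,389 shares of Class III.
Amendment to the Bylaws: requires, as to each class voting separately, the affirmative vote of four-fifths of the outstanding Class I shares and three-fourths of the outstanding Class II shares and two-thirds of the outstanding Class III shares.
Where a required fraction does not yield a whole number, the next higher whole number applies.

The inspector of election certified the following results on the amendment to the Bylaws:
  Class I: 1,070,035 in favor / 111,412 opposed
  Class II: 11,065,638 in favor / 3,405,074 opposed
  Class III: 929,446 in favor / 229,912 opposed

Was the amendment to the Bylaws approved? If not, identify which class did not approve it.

Not approved — the Class III shares did not give the required vote.

Class I: 4/5 of 1337149 = 1069719.20, rounded up to 1069720; 1,069,720 required, 1,070,035 in favor — approved.
Class II: 3/4 of 14753025 = 11064768.75, rounded up to 11064769; 11,064,769 required, 11,065,638 in favor — approved.
Class III: 2/3 of 1394389 = 929592.67, rounded up to 929593; 929,593 required, 929,446 in favor — not approved.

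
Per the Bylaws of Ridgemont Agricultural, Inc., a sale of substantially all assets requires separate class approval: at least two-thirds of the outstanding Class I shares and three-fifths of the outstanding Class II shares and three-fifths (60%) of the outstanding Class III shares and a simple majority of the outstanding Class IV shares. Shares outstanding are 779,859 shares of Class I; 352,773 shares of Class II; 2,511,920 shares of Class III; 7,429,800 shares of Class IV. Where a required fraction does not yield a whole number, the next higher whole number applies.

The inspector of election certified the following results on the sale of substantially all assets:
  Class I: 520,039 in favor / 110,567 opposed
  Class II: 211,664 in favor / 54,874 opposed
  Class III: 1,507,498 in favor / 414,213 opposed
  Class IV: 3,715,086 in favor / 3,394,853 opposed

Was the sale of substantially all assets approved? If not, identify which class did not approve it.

Approved — every class gave the required vote.

Class I: 2/3 of 779859 = 519906; 519,906 required, 520,039 in favor — approved.
Class II: 3/5 of 352773 = 211663.80, rounded up to 211664; 211,664 required, 211,664 in favor — approved.
Class III: 3/5 of 2511920 = 1507152; 1,507,152 required, 1,507,498 in favor — approved.
Class IV: a majority of 7429800 is 3714901; 3,714,901 required, 3,715,086 in favor — approved.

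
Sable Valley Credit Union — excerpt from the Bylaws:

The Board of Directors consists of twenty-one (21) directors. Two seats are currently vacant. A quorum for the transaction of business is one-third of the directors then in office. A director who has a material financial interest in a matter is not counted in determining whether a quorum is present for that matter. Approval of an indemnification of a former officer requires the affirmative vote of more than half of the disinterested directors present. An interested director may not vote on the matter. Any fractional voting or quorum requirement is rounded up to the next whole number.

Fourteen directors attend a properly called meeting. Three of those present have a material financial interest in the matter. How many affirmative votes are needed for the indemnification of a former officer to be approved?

The indemnification of a former officer requires a majority of the disinterested directors present (14 − 3 = 11).
A majority of 11 is 6.

6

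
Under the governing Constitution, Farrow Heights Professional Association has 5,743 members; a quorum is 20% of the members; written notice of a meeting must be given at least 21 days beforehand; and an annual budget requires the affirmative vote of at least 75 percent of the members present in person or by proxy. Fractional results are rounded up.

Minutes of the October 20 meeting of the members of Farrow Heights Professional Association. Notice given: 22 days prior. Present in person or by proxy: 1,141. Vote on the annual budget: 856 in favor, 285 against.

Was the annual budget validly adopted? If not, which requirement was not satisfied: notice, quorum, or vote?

Notice: 22 days given; 21 required. Satisfied.
Quorum: 20% of 5,743 = 1,148.60, rounded up to 1,149; 1,141 present. Not satisfied.
Vote: requires three-fourths of those present (1,141); 3/4 of 1141 = 855.75, rounded up to 856, so 856 needed; 856 in favor. Satisfied.

Invalid — quorum requirement not satisfied.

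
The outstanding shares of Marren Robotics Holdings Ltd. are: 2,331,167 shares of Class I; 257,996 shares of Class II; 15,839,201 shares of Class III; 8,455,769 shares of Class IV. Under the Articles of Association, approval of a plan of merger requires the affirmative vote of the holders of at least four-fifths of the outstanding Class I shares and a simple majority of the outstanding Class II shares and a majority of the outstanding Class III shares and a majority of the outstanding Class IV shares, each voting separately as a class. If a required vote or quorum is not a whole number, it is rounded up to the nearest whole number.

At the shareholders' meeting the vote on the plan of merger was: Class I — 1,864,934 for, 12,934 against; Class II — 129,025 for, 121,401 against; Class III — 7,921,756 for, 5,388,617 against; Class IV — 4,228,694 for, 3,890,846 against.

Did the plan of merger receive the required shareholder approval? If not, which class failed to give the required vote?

Class I: 4/5 of 2331167 = 1864933.60, rounded up to 1864934; 1,864,934 required, 1,864,934 in favor — approved.
Class II: a majority of 257996 is 128999; 128,999 required, 129,025 in favor — approved.
Class III: a majority of 15839201 is 7919601; 7,919,601 required, 7,921,756 in favor — approved.
Class IV: a majority of 8455769 is 4227885; 4,227,885 required, 4,228,694 in favor — approved.

Approved — every class gave the required vote.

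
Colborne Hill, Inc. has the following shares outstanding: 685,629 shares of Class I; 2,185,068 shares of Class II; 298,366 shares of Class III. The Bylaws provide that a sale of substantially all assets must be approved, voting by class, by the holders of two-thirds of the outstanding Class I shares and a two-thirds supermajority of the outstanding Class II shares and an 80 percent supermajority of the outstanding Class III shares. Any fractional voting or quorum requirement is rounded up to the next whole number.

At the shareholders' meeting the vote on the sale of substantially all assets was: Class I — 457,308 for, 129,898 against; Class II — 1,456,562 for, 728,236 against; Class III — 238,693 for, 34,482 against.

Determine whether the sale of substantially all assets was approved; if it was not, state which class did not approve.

Class I: 2/3 of 685629 = 457086; 457,086 required, 457,308 in favor — approved.
Class II: 2/3 of 2185068 = 1456712; 1,456,712 required, 1,456,562 in favor — not approved.
Class III: 4/5 of 298366 = 238692.80, rounded up to 238693; 238,693 required, 238,693 in favor — approved.

Not approved — the Class II shares did not give the required vote.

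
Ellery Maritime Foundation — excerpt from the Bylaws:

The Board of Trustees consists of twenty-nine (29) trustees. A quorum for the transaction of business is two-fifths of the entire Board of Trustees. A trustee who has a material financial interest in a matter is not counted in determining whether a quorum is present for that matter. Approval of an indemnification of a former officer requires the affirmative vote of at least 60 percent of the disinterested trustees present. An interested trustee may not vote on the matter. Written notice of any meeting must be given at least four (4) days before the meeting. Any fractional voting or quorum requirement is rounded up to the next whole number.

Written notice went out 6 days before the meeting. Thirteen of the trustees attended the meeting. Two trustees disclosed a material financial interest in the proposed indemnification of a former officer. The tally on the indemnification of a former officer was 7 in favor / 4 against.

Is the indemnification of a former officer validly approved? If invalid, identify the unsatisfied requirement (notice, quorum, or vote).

Invalid — quorum requirement not satisfied.

Notice: 6 days given; 4 required (6 ≥ 4). Satisfied.
Quorum: 13 present, but the 2 interested trustees do not count, leaving 11. Quorum is 12. Not satisfied.
Vote: the indemnification of a former officer requires three-fifths of the disinterested trustees present (13 − 2 = 11). 3/5 of 11 = 6.60, rounded up to 7, so 7 affirmative votes are needed; 7 voted in favor. Satisfied. (Moot — without a quorum no business can be validly transacted.)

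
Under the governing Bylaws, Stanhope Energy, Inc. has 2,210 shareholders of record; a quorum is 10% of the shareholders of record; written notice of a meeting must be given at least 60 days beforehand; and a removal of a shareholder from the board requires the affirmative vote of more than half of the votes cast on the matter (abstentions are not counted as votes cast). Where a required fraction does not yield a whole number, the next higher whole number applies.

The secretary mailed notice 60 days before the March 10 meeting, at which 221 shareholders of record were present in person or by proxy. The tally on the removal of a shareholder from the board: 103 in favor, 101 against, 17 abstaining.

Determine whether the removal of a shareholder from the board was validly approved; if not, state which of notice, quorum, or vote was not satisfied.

Notice: 60 days given; 60 required. Satisfied.
Quorum: 10% of 2,210 = 221; 221 present. Satisfied.
Vote: requires a majority of the votes cast (221 − 17 abstaining = 204); a majority of 204 is 103, so 103 needed; 103 in favor. Satisfied.

Valid — all requirements satisfied.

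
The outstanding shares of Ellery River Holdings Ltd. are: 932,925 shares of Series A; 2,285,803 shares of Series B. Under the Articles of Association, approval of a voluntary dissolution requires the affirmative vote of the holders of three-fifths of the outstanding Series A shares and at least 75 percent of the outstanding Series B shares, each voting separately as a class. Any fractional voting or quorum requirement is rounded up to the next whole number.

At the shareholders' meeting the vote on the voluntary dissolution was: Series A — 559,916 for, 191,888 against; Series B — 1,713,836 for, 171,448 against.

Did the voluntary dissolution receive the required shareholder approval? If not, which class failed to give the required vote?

Series A: 3/5 of 932925 = 559755; 559,755 required, 559,916 in favor — approved.
Series B: 3/4 of 2285803 = 1714352.25, rounded up to 1714353; 1,714,353 required, 1,713,836 in favor — not approved.

Not approved — the Series B shares did not give the required vote.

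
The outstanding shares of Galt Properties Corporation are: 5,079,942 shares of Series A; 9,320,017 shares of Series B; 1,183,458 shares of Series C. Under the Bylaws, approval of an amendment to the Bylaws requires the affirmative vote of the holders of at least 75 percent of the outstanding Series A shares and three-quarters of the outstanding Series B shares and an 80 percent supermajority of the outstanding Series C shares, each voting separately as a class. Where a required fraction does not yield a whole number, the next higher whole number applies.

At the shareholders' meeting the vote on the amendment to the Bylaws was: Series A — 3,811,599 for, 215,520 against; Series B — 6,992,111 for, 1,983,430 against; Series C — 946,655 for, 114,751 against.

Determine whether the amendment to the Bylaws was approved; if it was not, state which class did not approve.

Series A: 3/4 of 5079942 = 3809956.50, rounded up to 3809957; 3,809,957 required, 3,811,599 in favor — approved.
Series B: 3/4 of 9320017 = 6990012.75, rounded up to 6990013; 6,990,013 required, 6,992,111 in favor — approved.
Series C: 4/5 of 1183458 = 946766.40, rounded up to 946767; 946,767 required, 946,655 in favor — not approved.

Not approved — the Series C shares did not give the required vote.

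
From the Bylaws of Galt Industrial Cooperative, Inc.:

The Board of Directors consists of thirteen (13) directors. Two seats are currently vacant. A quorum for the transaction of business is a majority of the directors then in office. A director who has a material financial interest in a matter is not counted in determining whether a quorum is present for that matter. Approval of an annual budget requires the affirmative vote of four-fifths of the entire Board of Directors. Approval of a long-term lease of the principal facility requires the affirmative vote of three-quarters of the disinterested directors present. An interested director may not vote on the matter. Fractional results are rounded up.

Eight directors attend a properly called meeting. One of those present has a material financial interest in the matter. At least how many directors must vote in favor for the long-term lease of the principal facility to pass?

The long-term lease of the principal facility requires three-fourths of the disinterested directors present (8 − 1 = 7).
3/4 of 7 = 5.25, rounded up to 6.

6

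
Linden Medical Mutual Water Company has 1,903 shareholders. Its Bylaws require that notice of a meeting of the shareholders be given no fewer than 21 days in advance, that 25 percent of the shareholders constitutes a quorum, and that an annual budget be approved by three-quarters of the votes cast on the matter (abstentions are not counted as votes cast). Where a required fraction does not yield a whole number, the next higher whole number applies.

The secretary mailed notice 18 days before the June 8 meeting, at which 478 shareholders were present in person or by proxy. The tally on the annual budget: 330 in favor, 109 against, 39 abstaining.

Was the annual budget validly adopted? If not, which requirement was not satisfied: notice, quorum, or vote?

Invalid — notice requirement not satisfied.

Notice: 18 days given; 21 required. Not satisfied.
Quorum: 25% of 1,903 = 475.75, rounded up to 476; 478 present. Satisfied.
Vote: requires three-fourths of the votes cast (478 − 39 abstaining = 439); 3/4 of 439 = 329.25, rounded up to 330, so 330 needed; 330 in favor. Satisfied.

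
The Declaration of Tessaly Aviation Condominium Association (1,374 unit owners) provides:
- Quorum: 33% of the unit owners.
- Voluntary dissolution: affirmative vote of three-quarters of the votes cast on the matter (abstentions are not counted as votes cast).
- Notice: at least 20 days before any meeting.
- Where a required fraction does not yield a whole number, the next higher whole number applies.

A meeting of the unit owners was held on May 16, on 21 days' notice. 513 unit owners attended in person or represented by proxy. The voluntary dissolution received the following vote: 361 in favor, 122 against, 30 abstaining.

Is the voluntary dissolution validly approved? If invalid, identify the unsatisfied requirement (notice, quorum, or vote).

Invalid — vote requirement not satisfied.

Notice: 21 days given; 20 required. Satisfied.
Quorum: 33% of 1,374 = 453.42, rounded up to 454; 513 present. Satisfied.
Vote: requires three-fourths of the votes cast (513 − 30 abstaining = 483); 3/4 of 483 = 362.25, rounded up to 363, so 363 needed; 361 in favor. Not satisfied.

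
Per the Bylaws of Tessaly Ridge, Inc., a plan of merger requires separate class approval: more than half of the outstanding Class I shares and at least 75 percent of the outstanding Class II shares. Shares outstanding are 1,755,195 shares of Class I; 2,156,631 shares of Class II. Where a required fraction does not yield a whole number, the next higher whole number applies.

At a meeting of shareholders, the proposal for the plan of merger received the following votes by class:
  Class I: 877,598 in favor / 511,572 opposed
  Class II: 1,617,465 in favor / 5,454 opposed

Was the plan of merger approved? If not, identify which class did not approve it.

Not approved — the Class II shares did not give the required vote.

Class I: a majority of 1755195 is 877598; 877,598 required, 877,598 in favor — approved.
Class II: 3/4 of 2156631 = 1617473.25, rounded up to 1617474; 1,617,474 required, 1,617,465 in favor — not approved.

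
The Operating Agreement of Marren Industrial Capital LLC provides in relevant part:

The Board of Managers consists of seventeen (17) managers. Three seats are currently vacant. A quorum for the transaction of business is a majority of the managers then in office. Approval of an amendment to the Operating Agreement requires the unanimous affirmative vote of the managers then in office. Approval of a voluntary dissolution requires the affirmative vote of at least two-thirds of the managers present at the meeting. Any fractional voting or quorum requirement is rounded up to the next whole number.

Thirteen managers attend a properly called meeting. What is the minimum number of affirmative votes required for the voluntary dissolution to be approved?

9

The voluntary dissolution requires two-thirds of the managers present (13).
2/3 of 13 = 8.67, rounded up to 9.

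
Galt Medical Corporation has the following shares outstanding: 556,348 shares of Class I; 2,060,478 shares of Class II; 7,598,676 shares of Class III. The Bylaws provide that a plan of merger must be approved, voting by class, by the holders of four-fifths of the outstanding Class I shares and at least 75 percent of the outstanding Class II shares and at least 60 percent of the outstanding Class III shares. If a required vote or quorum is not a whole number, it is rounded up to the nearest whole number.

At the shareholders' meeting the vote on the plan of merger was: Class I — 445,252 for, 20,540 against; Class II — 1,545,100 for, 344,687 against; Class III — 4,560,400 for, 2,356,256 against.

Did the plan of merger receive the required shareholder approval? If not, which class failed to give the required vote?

Not approved — the Class II shares did not give the required vote.

Class I: 4/5 of 556348 = 445078.40, rounded up to 445079; 445,079 required, 445,252 in favor — approved.
Class II: 3/4 of 2060478 = 1545358.50, rounded up to 1545359; 1,545,359 required, 1,545,100 in favor — not approved.
Class III: 3/5 of 7598676 = 4559205.60, rounded up to 4559206; 4,559,206 required, 4,560,400 in favor — approved.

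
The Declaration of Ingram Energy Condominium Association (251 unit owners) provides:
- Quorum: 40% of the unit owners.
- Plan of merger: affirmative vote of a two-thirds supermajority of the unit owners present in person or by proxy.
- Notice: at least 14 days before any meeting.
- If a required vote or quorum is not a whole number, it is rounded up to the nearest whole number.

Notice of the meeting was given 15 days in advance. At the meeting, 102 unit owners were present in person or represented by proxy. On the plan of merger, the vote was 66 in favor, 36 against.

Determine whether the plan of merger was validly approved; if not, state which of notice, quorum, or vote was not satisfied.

Notice: 15 days given; 14 required. Satisfied.
Quorum: 40% of 251 = 100.40, rounded up to 101; 102 present. Satisfied.
Vote: requires two-thirds of those present (102); 2/3 of 102 = 68, so 68 needed; 66 in favor. Not satisfied.

Invalid — vote requirement not satisfied.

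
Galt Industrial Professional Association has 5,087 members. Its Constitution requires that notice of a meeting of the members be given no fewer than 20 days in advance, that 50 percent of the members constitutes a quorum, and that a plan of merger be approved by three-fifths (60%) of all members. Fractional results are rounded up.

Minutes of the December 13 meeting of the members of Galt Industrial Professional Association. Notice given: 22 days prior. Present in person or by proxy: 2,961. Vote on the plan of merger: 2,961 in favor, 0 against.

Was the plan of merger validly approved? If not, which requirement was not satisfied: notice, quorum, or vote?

Notice: 22 days given; 20 required. Satisfied.
Quorum: 50% of 5,087 = 2,543.50, rounded up to 2,544; 2,961 present. Satisfied.
Vote: requires three-fifths of all members (5,087); 3/5 of 5087 = 3052.20, rounded up to 3053, so 3,053 needed; 2,961 in favor. Not satisfied.

Invalid — vote requirement not satisfied.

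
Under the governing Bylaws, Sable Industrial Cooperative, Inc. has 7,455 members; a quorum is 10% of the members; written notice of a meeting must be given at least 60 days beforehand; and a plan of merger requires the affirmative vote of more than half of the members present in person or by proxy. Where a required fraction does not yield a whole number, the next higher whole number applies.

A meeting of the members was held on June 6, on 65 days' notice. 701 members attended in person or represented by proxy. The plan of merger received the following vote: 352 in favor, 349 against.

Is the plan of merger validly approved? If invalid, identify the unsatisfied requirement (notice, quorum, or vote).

Invalid — quorum requirement not satisfied.

Notice: 65 days given; 60 required. Satisfied.
Quorum: 10% of 7,455 = 745.50, rounded up to 746; 701 present. Not satisfied.
Vote: requires a majority of those present (701); a majority of 701 is 351, so 351 needed; 352 in favor. Satisfied.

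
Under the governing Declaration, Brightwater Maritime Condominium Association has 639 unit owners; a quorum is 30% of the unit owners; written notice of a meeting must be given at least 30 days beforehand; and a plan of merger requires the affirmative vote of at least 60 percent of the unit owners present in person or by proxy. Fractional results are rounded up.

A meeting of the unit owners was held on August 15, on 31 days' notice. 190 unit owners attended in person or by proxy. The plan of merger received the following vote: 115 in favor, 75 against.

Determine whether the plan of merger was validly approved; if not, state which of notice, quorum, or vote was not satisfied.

Invalid — quorum requirement not satisfied.

Notice: 31 days given; 30 required. Satisfied.
Quorum: 30% of 639 = 191.70, rounded up to 192; 190 present. Not satisfied.
Vote: requires three-fifths of those present (190); 3/5 of 190 = 114, so 114 needed; 115 in favor. Satisfied.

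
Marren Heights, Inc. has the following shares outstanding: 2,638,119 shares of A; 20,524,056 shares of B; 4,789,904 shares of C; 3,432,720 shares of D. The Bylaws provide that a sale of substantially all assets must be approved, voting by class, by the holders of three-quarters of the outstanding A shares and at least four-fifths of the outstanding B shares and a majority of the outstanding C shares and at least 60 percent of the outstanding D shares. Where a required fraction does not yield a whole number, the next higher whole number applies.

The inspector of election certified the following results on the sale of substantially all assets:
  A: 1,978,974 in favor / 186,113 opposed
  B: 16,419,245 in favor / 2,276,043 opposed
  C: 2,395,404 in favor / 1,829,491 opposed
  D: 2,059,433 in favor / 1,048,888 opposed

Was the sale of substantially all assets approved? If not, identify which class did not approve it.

Not approved — the D shares did not give the required vote.

A: 3/4 of 2638119 = 1978589.25, rounded up to 1978590; 1,978,590 required, 1,978,974 in favor — approved.
B: 4/5 of 20524056 = 16419244.80, rounded up to 16419245; 16,419,245 required, 16,419,245 in favor — approved.
C: a majority of 4789904 is 2394953; 2,394,953 required, 2,395,404 in favor — approved.
D: 3/5 of 3432720 = 2059632; 2,059,632 required, 2,059,433 in favor — not approved.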